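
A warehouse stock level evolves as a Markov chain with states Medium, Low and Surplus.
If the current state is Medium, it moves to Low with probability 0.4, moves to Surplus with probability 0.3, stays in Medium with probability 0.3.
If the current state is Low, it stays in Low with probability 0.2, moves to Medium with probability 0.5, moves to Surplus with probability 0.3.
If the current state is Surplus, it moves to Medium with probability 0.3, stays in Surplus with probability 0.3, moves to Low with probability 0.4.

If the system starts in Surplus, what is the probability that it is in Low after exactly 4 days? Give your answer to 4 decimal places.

0.3328

Propagate the distribution vector 4 days from Surplus.
After 0 days: (0.0000, 0.0000, 1.0000)
After 1 day: (0.3000, 0.4000, 0.3000)
After 2 days: (0.3800, 0.3200, 0.3000)
After 3 days: (0.3640, 0.3360, 0.3000)
After 4 days: (0.3672, 0.3328, 0.3000)
P(in Low after 4 days) = 0.3328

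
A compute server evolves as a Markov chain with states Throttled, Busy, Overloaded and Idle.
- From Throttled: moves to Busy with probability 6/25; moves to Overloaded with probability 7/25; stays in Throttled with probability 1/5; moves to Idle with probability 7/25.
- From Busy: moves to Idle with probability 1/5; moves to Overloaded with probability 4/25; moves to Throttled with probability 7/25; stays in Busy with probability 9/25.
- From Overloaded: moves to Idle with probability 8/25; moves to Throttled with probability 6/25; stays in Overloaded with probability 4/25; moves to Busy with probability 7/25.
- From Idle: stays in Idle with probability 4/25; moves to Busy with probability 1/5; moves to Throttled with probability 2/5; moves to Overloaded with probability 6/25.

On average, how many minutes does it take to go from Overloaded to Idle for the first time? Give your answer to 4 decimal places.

3.6356

Let t(s) be the expected number of minutes to first reach Idle from state s, with t(Idle) = 0. Conditioning on the first minute:
t(Throttled) = 1 + 0.2·t(Throttled) + 0.24·t(Busy) + 0.28·t(Overloaded)
t(Busy) = 1 + 0.28·t(Throttled) + 0.36·t(Busy) + 0.16·t(Overloaded)
t(Overloaded) = 1 + 0.24·t(Throttled) + 0.28·t(Busy) + 0.16·t(Overloaded)
Solving: t(Throttled) = 3.7570, t(Busy) = 4.1151, t(Overloaded) = 3.6356.
Expected minutes from Overloaded to Idle: 3.6356.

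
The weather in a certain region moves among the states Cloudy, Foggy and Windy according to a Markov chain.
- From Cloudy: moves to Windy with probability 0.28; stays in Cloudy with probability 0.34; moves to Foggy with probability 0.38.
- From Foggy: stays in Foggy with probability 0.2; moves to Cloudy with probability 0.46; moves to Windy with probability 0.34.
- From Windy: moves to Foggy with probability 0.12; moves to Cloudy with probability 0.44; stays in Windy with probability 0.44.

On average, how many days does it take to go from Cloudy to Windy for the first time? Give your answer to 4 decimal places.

Let t(s) be the expected number of days to first reach Windy from state s, with t(Windy) = 0. Conditioning on the first day:
t(Cloudy) = 1 + 0.34·t(Cloudy) + 0.38·t(Foggy)
t(Foggy) = 1 + 0.46·t(Cloudy) + 0.2·t(Foggy)
Solving: t(Cloudy) = 3.3409, t(Foggy) = 3.1710.
Expected days from Cloudy to Windy: 3.3409.

3.3409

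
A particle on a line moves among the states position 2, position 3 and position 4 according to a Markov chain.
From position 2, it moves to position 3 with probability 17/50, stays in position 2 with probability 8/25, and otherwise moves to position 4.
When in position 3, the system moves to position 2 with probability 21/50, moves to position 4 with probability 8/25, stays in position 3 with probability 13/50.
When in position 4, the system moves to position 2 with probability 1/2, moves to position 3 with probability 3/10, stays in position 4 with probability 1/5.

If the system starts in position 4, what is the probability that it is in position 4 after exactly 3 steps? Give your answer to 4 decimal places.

0.2910

Propagate the distribution vector 3 steps from position 4.
After 0 steps: (0.0000, 0.0000, 1.0000)
After 1 step: (0.5000, 0.3000, 0.2000)
After 2 steps: (0.3860, 0.3080, 0.3060)
After 3 steps: (0.4059, 0.3031, 0.2910)
P(in position 4 after 3 steps) = 0.2910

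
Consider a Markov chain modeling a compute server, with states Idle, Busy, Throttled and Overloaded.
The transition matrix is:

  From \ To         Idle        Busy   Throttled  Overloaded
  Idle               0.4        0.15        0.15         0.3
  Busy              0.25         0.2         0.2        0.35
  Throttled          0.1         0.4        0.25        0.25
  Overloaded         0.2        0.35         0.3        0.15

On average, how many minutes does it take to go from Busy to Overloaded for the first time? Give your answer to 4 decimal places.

Let t(s) be the expected number of minutes to first reach Overloaded from state s, with t(Overloaded) = 0. Conditioning on the first minute:
t(Idle) = 1 + 0.4·t(Idle) + 0.15·t(Busy) + 0.15·t(Throttled)
t(Busy) = 1 + 0.25·t(Idle) + 0.2·t(Busy) + 0.2·t(Throttled)
t(Throttled) = 1 + 0.1·t(Idle) + 0.4·t(Busy) + 0.25·t(Throttled)
Solving: t(Idle) = 3.3186, t(Busy) = 3.1512, t(Throttled) = 3.4564.
Expected minutes from Busy to Overloaded: 3.1512.

3.1512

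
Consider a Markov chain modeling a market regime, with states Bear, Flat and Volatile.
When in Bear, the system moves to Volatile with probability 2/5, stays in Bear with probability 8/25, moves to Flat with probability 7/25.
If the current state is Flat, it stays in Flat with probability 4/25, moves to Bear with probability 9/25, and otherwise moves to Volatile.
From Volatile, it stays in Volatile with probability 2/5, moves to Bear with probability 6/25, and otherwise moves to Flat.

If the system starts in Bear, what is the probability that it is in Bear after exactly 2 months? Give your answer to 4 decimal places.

0.2992

Sum over the intermediate state after 1 month:
P = P(Bear→Bear)·P(Bear→Bear) + P(Bear→Flat)·P(Flat→Bear) + P(Bear→Volatile)·P(Volatile→Bear)
  = 0.32×0.32 + 0.28×0.36 + 0.4×0.24
  = 0.1024 + 0.1008 + 0.0960 = 0.2992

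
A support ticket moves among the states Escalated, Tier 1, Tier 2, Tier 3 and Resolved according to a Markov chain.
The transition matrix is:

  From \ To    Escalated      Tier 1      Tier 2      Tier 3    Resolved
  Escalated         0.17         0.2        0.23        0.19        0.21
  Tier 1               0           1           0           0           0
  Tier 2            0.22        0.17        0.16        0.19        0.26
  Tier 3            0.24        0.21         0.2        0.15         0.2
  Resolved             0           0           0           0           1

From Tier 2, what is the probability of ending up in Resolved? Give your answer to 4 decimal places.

Let h(s) be the probability of absorption at Resolved starting from transient state s. Then h(Resolved) = 1 and h(Tier 1) = 0. By first-step analysis:
h(Escalated) = 0.17·h(Escalated) + 0.2·0 + 0.23·h(Tier 2) + 0.19·h(Tier 3) + 0.21·1
h(Tier 2) = 0.22·h(Escalated) + 0.17·0 + 0.16·h(Tier 2) + 0.19·h(Tier 3) + 0.26·1
h(Tier 3) = 0.24·h(Escalated) + 0.21·0 + 0.2·h(Tier 2) + 0.15·h(Tier 3) + 0.2·1
Solving: h(Escalated) = 0.5279, h(Tier 2) = 0.5648, h(Tier 3) = 0.5172.
Starting from Tier 2, the probability is 0.5648.

0.5648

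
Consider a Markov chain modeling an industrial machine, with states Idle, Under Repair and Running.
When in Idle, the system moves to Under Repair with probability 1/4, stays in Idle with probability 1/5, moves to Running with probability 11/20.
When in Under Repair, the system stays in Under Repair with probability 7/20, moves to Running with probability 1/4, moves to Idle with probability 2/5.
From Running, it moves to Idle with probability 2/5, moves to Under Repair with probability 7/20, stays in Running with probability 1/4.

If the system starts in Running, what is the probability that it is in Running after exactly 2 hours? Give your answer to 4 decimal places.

Sum over the intermediate state after 1 hour:
P = P(Running→Idle)·P(Idle→Running) + P(Running→Under Repair)·P(Under Repair→Running) + P(Running→Running)·P(Running→Running)
  = 0.4×0.55 + 0.35×0.25 + 0.25×0.25
  = 0.2200 + 0.0875 + 0.0625 = 0.3700

0.3700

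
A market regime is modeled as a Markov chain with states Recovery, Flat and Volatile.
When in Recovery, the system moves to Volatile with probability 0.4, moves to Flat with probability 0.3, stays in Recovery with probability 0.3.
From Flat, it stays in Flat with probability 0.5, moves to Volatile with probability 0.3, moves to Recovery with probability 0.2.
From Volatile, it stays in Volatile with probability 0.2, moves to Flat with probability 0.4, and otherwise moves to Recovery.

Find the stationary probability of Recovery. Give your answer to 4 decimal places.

0.2887

Let the stationary distribution be π with π = πP and π_1 + π_2 + π_3 = 1.
π_1 = 0.3·π_1 + 0.2·π_2 + 0.4·π_3
π_2 = 0.3·π_1 + 0.5·π_2 + 0.4·π_3
Solving with the normalization constraint gives π = (0.2887, 0.4124, 0.2990).
So the stationary probability of Recovery is 0.2887.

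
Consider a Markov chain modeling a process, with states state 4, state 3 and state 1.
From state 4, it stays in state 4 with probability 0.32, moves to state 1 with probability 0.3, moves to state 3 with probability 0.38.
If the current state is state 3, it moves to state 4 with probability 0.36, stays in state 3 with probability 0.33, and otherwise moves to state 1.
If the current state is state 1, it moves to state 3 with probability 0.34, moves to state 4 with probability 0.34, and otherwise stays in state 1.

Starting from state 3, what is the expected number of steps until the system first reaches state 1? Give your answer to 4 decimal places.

Let t(s) be the expected number of steps to first reach state 1 from state s, with t(state 1) = 0. Conditioning on the first step:
t(state 4) = 1 + 0.32·t(state 4) + 0.38·t(state 3)
t(state 3) = 1 + 0.36·t(state 4) + 0.33·t(state 3)
Solving: t(state 4) = 3.2936, t(state 3) = 3.2622.
Expected steps from state 3 to state 1: 3.2622.

3.2622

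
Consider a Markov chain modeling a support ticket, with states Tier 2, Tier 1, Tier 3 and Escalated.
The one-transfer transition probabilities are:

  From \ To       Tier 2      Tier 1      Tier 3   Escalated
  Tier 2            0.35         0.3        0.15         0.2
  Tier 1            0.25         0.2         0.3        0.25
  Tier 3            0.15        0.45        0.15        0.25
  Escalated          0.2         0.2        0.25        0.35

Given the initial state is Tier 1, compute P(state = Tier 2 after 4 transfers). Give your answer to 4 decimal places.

Propagate the distribution vector 4 transfers from Tier 1.
After 0 transfers: (0.0000, 1.0000, 0.0000, 0.0000)
After 1 transfer: (0.2500, 0.2000, 0.3000, 0.2500)
After 2 transfers: (0.2325, 0.3000, 0.2050, 0.2625)
After 3 transfers: (0.2396, 0.2745, 0.2213, 0.2646)
After 4 transfers: (0.2386, 0.2793, 0.2176, 0.2645)
P(in Tier 2 after 4 transfers) = 0.2386

0.2386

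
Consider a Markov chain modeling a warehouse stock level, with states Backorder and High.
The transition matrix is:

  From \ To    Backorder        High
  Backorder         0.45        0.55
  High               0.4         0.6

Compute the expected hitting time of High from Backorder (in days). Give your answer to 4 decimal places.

1.8182

Let t(s) be the expected number of days to first reach High from state s, with t(High) = 0. Conditioning on the first day:
t(Backorder) = 1 + 0.45·t(Backorder)
Solving: t(Backorder) = 1.8182.
Expected days from Backorder to High: 1.8182.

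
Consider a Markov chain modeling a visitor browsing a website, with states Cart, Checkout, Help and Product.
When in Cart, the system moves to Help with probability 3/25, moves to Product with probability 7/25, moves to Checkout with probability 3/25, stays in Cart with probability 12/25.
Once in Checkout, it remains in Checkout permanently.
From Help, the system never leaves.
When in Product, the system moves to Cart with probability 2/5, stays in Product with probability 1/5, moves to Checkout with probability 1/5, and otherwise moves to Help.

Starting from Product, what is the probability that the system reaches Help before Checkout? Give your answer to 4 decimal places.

Let h(s) be the probability of absorption at Help starting from transient state s. Then h(Help) = 1 and h(Checkout) = 0. By first-step analysis:
h(Cart) = 0.48·h(Cart) + 0.12·0 + 0.12·1 + 0.28·h(Product)
h(Product) = 0.4·h(Cart) + 0.2·0 + 0.2·1 + 0.2·h(Product)
Solving: h(Cart) = 0.5000, h(Product) = 0.5000.
Starting from Product, the probability is 0.5000.

0.5000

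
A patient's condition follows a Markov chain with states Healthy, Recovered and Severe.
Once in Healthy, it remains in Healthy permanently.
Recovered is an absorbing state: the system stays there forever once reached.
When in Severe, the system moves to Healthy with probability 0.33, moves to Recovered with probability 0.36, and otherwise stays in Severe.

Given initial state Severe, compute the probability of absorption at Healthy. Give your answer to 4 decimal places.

0.4783

Let h(s) be the probability of absorption at Healthy starting from transient state s. Then h(Healthy) = 1 and h(Recovered) = 0. By first-step analysis:
h(Severe) = 0.33·1 + 0.36·0 + 0.31·h(Severe)
Solving: h(Severe) = 0.4783.
Starting from Severe, the probability is 0.4783.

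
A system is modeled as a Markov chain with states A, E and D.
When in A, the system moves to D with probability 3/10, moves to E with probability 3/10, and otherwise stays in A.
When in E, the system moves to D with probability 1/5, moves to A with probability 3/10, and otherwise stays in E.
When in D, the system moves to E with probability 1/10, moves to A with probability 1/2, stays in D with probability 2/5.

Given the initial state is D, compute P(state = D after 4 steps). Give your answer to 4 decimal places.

Propagate the distribution vector 4 steps from D.
After 0 steps: (0.0000, 0.0000, 1.0000)
After 1 step: (0.5000, 0.1000, 0.4000)
After 2 steps: (0.4300, 0.2400, 0.3300)
After 3 steps: (0.4090, 0.2820, 0.3090)
After 4 steps: (0.4027, 0.2946, 0.3027)
P(in D after 4 steps) = 0.3027

0.3027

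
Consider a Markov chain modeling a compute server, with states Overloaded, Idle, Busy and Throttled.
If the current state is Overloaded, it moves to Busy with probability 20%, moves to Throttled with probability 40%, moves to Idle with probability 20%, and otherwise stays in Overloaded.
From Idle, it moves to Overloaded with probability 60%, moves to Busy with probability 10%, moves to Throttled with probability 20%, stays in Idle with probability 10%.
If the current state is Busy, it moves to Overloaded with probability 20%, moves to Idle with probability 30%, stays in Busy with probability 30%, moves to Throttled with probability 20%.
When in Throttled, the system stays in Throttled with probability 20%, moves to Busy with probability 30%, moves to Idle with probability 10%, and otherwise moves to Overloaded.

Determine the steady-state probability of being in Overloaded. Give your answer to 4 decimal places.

Let the stationary distribution be π with π = πP and π_1 + π_2 + π_3 + π_4 = 1.
π_1 = 0.2·π_1 + 0.6·π_2 + 0.2·π_3 + 0.4·π_4
π_2 = 0.2·π_1 + 0.1·π_2 + 0.3·π_3 + 0.1·π_4
π_3 = 0.2·π_1 + 0.1·π_2 + 0.3·π_3 + 0.3·π_4
Solving with the normalization constraint gives π = (0.3245, 0.1788, 0.2318, 0.2649).
So the stationary probability of Overloaded is 0.3245.

0.3245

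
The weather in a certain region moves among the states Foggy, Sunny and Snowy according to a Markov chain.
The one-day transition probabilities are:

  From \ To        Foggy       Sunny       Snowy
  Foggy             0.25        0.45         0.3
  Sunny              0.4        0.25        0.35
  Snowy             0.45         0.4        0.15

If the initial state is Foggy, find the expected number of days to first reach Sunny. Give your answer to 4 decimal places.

Let t(s) be the expected number of days to first reach Sunny from state s, with t(Sunny) = 0. Conditioning on the first day:
t(Foggy) = 1 + 0.25·t(Foggy) + 0.3·t(Snowy)
t(Snowy) = 1 + 0.45·t(Foggy) + 0.15·t(Snowy)
Solving: t(Foggy) = 2.2886, t(Snowy) = 2.3881.
Expected days from Foggy to Sunny: 2.2886.

2.2886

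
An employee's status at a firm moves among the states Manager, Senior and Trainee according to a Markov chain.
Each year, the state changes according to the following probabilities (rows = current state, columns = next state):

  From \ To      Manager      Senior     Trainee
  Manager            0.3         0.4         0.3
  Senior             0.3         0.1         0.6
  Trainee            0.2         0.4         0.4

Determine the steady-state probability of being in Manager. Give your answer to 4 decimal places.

0.2564

Let the stationary distribution be π with π = πP and π_1 + π_2 + π_3 = 1.
π_1 = 0.3·π_1 + 0.3·π_2 + 0.2·π_3
π_2 = 0.4·π_1 + 0.1·π_2 + 0.4·π_3
Solving with the normalization constraint gives π = (0.2564, 0.3077, 0.4359).
So the stationary probability of Manager is 0.2564.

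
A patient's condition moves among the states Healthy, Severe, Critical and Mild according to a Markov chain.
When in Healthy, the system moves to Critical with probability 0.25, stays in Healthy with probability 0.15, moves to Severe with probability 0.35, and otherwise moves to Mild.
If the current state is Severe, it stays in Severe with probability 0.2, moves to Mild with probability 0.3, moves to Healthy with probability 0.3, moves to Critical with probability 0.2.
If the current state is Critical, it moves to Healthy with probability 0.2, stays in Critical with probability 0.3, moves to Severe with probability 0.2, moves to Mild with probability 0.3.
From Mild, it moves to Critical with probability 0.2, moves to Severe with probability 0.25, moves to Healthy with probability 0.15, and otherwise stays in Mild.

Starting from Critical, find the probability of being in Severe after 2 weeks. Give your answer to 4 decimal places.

0.2450

Propagate the distribution vector 2 weeks from Critical.
After 0 weeks: (0.0000, 0.0000, 1.0000, 0.0000)
After 1 week: (0.2000, 0.2000, 0.3000, 0.3000)
After 2 weeks: (0.1950, 0.2450, 0.2400, 0.3200)
P(in Severe after 2 weeks) = 0.2450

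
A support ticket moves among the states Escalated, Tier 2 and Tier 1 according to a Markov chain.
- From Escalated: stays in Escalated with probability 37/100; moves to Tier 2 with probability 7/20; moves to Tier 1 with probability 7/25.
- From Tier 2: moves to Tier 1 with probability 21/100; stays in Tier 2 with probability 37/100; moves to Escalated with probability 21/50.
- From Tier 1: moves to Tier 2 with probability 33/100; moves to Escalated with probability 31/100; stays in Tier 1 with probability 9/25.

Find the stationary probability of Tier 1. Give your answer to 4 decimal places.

0.2776

Let the stationary distribution be π with π = πP and π_1 + π_2 + π_3 = 1.
π_1 = 0.37·π_1 + 0.42·π_2 + 0.31·π_3
π_2 = 0.35·π_1 + 0.37·π_2 + 0.33·π_3
Solving with the normalization constraint gives π = (0.3709, 0.3515, 0.2776).
So the stationary probability of Tier 1 is 0.2776.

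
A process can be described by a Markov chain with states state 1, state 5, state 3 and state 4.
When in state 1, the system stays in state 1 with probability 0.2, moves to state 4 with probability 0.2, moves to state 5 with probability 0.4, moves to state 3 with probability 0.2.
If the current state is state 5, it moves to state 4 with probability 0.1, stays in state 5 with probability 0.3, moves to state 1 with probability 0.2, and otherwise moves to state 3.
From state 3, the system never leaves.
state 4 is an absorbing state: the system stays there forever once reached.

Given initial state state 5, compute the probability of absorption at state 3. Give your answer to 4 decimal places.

0.7500

Let h(s) be the probability of absorption at state 3 starting from transient state s. Then h(state 3) = 1 and h(state 4) = 0. By first-step analysis:
h(state 1) = 0.2·h(state 1) + 0.4·h(state 5) + 0.2·1 + 0.2·0
h(state 5) = 0.2·h(state 1) + 0.3·h(state 5) + 0.4·1 + 0.1·0
Solving: h(state 1) = 0.6250, h(state 5) = 0.7500.
Starting from state 5, the probability is 0.7500.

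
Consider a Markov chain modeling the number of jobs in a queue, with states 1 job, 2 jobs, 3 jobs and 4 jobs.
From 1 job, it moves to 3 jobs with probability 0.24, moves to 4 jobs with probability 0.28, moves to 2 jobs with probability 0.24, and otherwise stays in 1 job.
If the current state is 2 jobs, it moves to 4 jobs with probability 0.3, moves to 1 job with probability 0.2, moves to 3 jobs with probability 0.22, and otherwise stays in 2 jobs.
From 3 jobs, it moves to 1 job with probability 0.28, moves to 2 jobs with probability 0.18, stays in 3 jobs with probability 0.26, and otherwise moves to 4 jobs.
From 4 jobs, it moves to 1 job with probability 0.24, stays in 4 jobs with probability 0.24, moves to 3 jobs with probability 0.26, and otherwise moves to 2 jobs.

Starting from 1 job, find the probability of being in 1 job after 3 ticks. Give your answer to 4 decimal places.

0.2402

Propagate the distribution vector 3 ticks from 1 job.
After 0 ticks: (1.0000, 0.0000, 0.0000, 0.0000)
After 1 tick: (0.2400, 0.2400, 0.2400, 0.2800)
After 2 ticks: (0.2400, 0.2408, 0.2456, 0.2736)
After 3 ticks: (0.2402, 0.2404, 0.2456, 0.2739)
P(in 1 job after 3 ticks) = 0.2402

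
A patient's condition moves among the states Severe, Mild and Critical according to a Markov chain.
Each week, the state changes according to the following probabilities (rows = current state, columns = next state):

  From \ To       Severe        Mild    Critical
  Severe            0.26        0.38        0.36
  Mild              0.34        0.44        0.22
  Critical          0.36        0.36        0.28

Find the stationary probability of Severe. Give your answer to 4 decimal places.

Let the stationary distribution be π with π = πP and π_1 + π_2 + π_3 = 1.
π_1 = 0.26·π_1 + 0.34·π_2 + 0.36·π_3
π_2 = 0.38·π_1 + 0.44·π_2 + 0.36·π_3
Solving with the normalization constraint gives π = (0.3200, 0.3983, 0.2817).
So the stationary probability of Severe is 0.3200.

0.3200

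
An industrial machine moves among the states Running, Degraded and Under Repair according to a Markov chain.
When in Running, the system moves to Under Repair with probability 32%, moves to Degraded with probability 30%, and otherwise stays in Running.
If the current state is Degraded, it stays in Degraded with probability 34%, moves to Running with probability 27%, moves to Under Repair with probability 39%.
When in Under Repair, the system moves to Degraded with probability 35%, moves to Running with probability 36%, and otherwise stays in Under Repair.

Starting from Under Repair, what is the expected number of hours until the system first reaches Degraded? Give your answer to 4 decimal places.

3.0154

Let t(s) be the expected number of hours to first reach Degraded from state s, with t(Degraded) = 0. Conditioning on the first hour:
t(Running) = 1 + 0.38·t(Running) + 0.32·t(Under Repair)
t(Under Repair) = 1 + 0.36·t(Running) + 0.29·t(Under Repair)
Solving: t(Running) = 3.1692, t(Under Repair) = 3.0154.
Expected hours from Under Repair to Degraded: 3.0154.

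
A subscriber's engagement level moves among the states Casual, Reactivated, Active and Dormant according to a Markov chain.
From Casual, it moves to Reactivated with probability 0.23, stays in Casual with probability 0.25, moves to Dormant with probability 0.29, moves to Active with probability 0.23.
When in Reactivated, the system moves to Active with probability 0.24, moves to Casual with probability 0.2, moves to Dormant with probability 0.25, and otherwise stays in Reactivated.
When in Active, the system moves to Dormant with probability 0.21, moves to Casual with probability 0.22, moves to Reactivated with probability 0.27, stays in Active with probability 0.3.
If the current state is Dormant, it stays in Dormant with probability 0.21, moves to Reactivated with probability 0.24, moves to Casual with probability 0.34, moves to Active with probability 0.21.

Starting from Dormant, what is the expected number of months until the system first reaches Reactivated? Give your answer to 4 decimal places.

4.0941

Let t(s) be the expected number of months to first reach Reactivated from state s, with t(Reactivated) = 0. Conditioning on the first month:
t(Casual) = 1 + 0.25·t(Casual) + 0.23·t(Active) + 0.29·t(Dormant)
t(Active) = 1 + 0.22·t(Casual) + 0.3·t(Active) + 0.21·t(Dormant)
t(Dormant) = 1 + 0.34·t(Casual) + 0.21·t(Active) + 0.21·t(Dormant)
Solving: t(Casual) = 4.1291, t(Active) = 3.9545, t(Dormant) = 4.0941.
Expected months from Dormant to Reactivated: 4.0941.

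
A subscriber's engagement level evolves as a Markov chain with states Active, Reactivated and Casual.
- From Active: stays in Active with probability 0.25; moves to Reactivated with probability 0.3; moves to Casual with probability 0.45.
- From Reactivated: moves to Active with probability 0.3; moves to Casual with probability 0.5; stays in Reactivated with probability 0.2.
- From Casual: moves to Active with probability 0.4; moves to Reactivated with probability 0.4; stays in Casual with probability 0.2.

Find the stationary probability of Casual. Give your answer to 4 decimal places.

Let the stationary distribution be π with π = πP and π_1 + π_2 + π_3 = 1.
π_1 = 0.25·π_1 + 0.3·π_2 + 0.4·π_3
π_2 = 0.3·π_1 + 0.2·π_2 + 0.4·π_3
Solving with the normalization constraint gives π = (0.3212, 0.3066, 0.3723).
So the stationary probability of Casual is 0.3723.

0.3723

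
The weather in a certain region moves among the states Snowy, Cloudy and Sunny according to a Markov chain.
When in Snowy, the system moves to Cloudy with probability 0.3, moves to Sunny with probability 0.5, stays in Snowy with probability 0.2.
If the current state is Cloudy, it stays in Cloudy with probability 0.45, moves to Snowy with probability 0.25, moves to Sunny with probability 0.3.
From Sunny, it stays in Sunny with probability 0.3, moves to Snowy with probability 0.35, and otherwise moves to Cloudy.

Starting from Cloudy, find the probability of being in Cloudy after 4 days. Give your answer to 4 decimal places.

Propagate the distribution vector 4 days from Cloudy.
After 0 days: (0.0000, 1.0000, 0.0000)
After 1 day: (0.2500, 0.4500, 0.3000)
After 2 days: (0.2675, 0.3825, 0.3500)
After 3 days: (0.2716, 0.3749, 0.3535)
After 4 days: (0.2718, 0.3739, 0.3543)
P(in Cloudy after 4 days) = 0.3739

0.3739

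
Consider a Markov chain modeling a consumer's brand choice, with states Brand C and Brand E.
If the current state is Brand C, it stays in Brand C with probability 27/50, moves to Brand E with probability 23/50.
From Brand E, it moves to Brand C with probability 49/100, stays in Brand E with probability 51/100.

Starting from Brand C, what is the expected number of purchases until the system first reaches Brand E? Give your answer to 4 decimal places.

2.1739

Let t(s) be the expected number of purchases to first reach Brand E from state s, with t(Brand E) = 0. Conditioning on the first purchase:
t(Brand C) = 1 + 0.54·t(Brand C)
Solving: t(Brand C) = 2.1739.
Expected purchases from Brand C to Brand E: 2.1739.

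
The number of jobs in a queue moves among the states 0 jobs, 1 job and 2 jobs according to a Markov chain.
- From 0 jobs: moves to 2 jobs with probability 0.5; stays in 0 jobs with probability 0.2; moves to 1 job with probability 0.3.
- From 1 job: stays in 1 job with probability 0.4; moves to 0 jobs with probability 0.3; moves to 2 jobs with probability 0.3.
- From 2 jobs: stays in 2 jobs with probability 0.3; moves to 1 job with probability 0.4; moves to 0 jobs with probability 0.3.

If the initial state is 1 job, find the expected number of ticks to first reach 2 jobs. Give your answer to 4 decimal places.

Let t(s) be the expected number of ticks to first reach 2 jobs from state s, with t(2 jobs) = 0. Conditioning on the first tick:
t(0 jobs) = 1 + 0.2·t(0 jobs) + 0.3·t(1 job)
t(1 job) = 1 + 0.3·t(0 jobs) + 0.4·t(1 job)
Solving: t(0 jobs) = 2.3077, t(1 job) = 2.8205.
Expected ticks from 1 job to 2 jobs: 2.8205.

2.8205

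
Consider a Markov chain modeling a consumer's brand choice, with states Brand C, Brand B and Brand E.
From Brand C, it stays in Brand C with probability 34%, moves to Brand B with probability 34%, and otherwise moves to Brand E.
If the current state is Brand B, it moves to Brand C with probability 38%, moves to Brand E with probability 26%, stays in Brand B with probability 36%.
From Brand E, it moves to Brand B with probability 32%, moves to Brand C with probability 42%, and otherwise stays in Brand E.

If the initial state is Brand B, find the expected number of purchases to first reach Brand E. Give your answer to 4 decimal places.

3.5471

Let t(s) be the expected number of purchases to first reach Brand E from state s, with t(Brand E) = 0. Conditioning on the first purchase:
t(Brand C) = 1 + 0.34·t(Brand C) + 0.34·t(Brand B)
t(Brand B) = 1 + 0.38·t(Brand C) + 0.36·t(Brand B)
Solving: t(Brand C) = 3.3424, t(Brand B) = 3.5471.
Expected purchases from Brand B to Brand E: 3.5471.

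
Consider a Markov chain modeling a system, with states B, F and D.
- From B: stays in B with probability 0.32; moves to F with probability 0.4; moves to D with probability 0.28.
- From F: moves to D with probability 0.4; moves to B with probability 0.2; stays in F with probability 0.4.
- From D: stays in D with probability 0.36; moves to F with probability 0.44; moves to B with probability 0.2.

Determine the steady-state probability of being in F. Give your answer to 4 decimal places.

0.4143

Let the stationary distribution be π with π = πP and π_1 + π_2 + π_3 = 1.
π_1 = 0.32·π_1 + 0.2·π_2 + 0.2·π_3
π_2 = 0.4·π_1 + 0.4·π_2 + 0.44·π_3
Solving with the normalization constraint gives π = (0.2273, 0.4143, 0.3584).
So the stationary probability of F is 0.4143.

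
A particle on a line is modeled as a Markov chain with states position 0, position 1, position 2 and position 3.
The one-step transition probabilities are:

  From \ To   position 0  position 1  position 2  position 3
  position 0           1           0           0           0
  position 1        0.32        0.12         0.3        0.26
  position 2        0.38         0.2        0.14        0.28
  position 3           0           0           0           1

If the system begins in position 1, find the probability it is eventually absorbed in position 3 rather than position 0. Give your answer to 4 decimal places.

Let h(s) be the probability of absorption at position 3 starting from transient state s. Then h(position 3) = 1 and h(position 0) = 0. By first-step analysis:
h(position 1) = 0.32·0 + 0.12·h(position 1) + 0.3·h(position 2) + 0.26·1
h(position 2) = 0.38·0 + 0.2·h(position 1) + 0.14·h(position 2) + 0.28·1
Solving: h(position 1) = 0.4414, h(position 2) = 0.4282.
Starting from position 1, the probability is 0.4414.

0.4414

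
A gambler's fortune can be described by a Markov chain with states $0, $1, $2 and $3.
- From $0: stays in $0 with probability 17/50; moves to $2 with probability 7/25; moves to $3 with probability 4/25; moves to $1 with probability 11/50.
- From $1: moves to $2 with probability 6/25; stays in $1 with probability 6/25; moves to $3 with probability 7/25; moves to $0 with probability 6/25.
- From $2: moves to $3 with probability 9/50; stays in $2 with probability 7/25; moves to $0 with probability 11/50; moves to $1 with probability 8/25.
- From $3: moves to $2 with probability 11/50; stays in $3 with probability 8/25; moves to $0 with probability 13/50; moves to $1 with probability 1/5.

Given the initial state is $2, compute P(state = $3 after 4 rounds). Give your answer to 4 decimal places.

0.2318

Propagate the distribution vector 4 rounds from $2.
After 0 rounds: (0.0000, 0.0000, 1.0000, 0.0000)
After 1 round: (0.2200, 0.3200, 0.2800, 0.1800)
After 2 rounds: (0.2600, 0.2508, 0.2564, 0.2328)
After 3 rounds: (0.2655, 0.2460, 0.2560, 0.2325)
After 4 rounds: (0.2661, 0.2459, 0.2562, 0.2318)
P(in $3 after 4 rounds) = 0.2318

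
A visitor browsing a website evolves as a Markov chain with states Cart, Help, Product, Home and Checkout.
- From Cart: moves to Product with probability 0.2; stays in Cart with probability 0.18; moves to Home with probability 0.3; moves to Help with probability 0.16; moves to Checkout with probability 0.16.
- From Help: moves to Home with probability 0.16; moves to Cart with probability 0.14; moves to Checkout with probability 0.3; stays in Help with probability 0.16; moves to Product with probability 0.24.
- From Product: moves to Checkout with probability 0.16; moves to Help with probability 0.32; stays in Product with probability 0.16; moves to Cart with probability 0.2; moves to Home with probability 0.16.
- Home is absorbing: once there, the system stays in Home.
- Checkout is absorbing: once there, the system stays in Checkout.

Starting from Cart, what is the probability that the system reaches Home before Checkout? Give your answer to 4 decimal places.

0.5675

Let h(s) be the probability of absorption at Home starting from transient state s. Then h(Home) = 1 and h(Checkout) = 0. By first-step analysis:
h(Cart) = 0.18·h(Cart) + 0.16·h(Help) + 0.2·h(Product) + 0.3·1 + 0.16·0
h(Help) = 0.14·h(Cart) + 0.16·h(Help) + 0.24·h(Product) + 0.16·1 + 0.3·0
h(Product) = 0.2·h(Cart) + 0.32·h(Help) + 0.16·h(Product) + 0.16·1 + 0.16·0
Solving: h(Cart) = 0.5675, h(Help) = 0.4243, h(Product) = 0.4872.
Starting from Cart, the probability is 0.5675.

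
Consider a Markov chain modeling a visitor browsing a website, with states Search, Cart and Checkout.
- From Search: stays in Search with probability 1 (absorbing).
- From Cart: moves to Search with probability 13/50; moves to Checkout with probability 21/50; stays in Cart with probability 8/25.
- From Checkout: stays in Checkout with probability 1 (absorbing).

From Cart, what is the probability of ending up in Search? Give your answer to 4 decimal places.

0.3824

Let h(s) be the probability of absorption at Search starting from transient state s. Then h(Search) = 1 and h(Checkout) = 0. By first-step analysis:
h(Cart) = 0.26·1 + 0.32·h(Cart) + 0.42·0
Solving: h(Cart) = 0.3824.
Starting from Cart, the probability is 0.3824.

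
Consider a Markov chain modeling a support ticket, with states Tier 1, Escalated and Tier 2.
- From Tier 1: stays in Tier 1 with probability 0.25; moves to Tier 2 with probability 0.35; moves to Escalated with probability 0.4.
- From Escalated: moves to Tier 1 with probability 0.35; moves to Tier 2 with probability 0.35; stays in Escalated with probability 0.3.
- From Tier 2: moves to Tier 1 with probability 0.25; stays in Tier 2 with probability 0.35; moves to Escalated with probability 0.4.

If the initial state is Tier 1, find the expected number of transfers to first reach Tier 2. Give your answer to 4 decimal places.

2.8571

Let t(s) be the expected number of transfers to first reach Tier 2 from state s, with t(Tier 2) = 0. Conditioning on the first transfer:
t(Tier 1) = 1 + 0.25·t(Tier 1) + 0.4·t(Escalated)
t(Escalated) = 1 + 0.35·t(Tier 1) + 0.3·t(Escalated)
Solving: t(Tier 1) = 2.8571, t(Escalated) = 2.8571.
Expected transfers from Tier 1 to Tier 2: 2.8571.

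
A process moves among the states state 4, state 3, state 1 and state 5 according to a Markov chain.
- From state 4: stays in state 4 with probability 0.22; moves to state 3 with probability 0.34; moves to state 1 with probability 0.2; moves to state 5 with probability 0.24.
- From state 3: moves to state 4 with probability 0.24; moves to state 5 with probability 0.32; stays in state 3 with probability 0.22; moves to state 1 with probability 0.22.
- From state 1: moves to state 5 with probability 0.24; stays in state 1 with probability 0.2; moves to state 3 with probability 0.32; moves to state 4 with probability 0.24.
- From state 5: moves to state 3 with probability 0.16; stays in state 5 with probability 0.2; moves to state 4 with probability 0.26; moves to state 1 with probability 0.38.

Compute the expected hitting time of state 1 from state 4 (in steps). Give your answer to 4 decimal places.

3.9928

Let t(s) be the expected number of steps to first reach state 1 from state s, with t(state 1) = 0. Conditioning on the first step:
t(state 4) = 1 + 0.22·t(state 4) + 0.34·t(state 3) + 0.24·t(state 5)
t(state 3) = 1 + 0.24·t(state 4) + 0.22·t(state 3) + 0.32·t(state 5)
t(state 5) = 1 + 0.26·t(state 4) + 0.16·t(state 3) + 0.2·t(state 5)
Solving: t(state 4) = 3.9928, t(state 3) = 3.8737, t(state 5) = 3.3224.
Expected steps from state 4 to state 1: 3.9928.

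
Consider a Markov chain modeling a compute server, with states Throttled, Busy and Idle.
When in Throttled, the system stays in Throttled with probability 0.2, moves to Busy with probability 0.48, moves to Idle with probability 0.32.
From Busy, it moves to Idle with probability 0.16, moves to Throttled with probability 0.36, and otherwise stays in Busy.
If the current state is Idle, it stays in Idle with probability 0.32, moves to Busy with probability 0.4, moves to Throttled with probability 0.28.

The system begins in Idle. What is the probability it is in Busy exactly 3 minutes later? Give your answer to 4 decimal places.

Propagate the distribution vector 3 minutes from Idle.
After 0 minutes: (0.0000, 0.0000, 1.0000)
After 1 minute: (0.2800, 0.4000, 0.3200)
After 2 minutes: (0.2896, 0.4544, 0.2560)
After 3 minutes: (0.2932, 0.4595, 0.2473)
P(in Busy after 3 minutes) = 0.4595

0.4595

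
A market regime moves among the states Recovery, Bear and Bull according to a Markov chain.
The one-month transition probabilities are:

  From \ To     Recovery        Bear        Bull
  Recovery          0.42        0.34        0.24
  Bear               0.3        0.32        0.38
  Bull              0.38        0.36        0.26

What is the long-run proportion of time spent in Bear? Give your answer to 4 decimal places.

Let the stationary distribution be π with π = πP and π_1 + π_2 + π_3 = 1.
π_1 = 0.42·π_1 + 0.3·π_2 + 0.38·π_3
π_2 = 0.34·π_1 + 0.32·π_2 + 0.36·π_3
Solving with the normalization constraint gives π = (0.3676, 0.3391, 0.2933).
So the stationary probability of Bear is 0.3391.

0.3391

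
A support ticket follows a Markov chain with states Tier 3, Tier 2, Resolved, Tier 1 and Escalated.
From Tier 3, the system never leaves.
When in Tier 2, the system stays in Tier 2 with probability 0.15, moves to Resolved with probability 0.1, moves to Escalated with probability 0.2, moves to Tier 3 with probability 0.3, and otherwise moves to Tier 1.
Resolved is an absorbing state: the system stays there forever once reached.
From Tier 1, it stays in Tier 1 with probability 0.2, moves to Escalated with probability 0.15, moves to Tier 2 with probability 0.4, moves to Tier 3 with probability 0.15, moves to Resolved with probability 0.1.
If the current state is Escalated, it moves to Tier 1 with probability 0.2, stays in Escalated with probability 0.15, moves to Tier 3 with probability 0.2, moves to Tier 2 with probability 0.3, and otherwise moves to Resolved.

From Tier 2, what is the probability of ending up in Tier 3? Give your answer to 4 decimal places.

Let h(s) be the probability of absorption at Tier 3 starting from transient state s. Then h(Tier 3) = 1 and h(Resolved) = 0. By first-step analysis:
h(Tier 2) = 0.3·1 + 0.15·h(Tier 2) + 0.1·0 + 0.25·h(Tier 1) + 0.2·h(Escalated)
h(Tier 1) = 0.15·1 + 0.4·h(Tier 2) + 0.1·0 + 0.2·h(Tier 1) + 0.15·h(Escalated)
h(Escalated) = 0.2·1 + 0.3·h(Tier 2) + 0.15·0 + 0.2·h(Tier 1) + 0.15·h(Escalated)
Solving: h(Tier 2) = 0.6944, h(Tier 1) = 0.6536, h(Escalated) = 0.6342.
Starting from Tier 2, the probability is 0.6944.

0.6944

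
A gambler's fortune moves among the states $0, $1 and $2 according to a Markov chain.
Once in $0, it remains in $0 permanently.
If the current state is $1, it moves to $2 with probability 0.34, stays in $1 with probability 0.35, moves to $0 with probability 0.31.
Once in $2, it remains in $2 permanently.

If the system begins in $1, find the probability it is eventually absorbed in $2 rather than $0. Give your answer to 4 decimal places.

Let h(s) be the probability of absorption at $2 starting from transient state s. Then h($2) = 1 and h($0) = 0. By first-step analysis:
h($1) = 0.31·0 + 0.35·h($1) + 0.34·1
Solving: h($1) = 0.5231.
Starting from $1, the probability is 0.5231.

0.5231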